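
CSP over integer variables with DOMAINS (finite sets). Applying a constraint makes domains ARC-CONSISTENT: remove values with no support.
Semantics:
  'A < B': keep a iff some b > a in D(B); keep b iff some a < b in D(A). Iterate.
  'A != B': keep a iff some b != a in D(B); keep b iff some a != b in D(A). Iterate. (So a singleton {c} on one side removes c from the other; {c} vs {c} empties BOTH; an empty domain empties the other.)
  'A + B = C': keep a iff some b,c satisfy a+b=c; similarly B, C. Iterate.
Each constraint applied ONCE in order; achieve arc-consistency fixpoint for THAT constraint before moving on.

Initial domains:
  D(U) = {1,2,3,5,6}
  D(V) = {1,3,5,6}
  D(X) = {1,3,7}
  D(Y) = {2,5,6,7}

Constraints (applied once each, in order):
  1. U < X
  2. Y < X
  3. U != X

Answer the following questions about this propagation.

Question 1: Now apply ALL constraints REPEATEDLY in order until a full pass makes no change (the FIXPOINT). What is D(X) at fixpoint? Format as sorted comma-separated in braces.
pass 0 (initial): D(X)={1,3,7}
pass 1: X {1,3,7}->{3,7}; Y {2,5,6,7}->{2,5,6}
pass 2: no change
Fixpoint after 2 passes: D(X) = {3,7}

Answer: {3,7}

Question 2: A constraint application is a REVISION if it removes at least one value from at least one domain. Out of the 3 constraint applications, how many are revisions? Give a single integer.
Answer: 2

Derivation:
Constraint 1 (U < X) on D(U)={1,2,3,5,6} D(X)={1,3,7}: X {1,3,7}->{3,7} => REVISION
Constraint 2 (Y < X) on D(Y)={2,5,6,7} D(X)={3,7}: Y {2,5,6,7}->{2,5,6} => REVISION
Constraint 3 (U != X) on D(U)={1,2,3,5,6} D(X)={3,7}: no change => not a revision
Total revisions = 2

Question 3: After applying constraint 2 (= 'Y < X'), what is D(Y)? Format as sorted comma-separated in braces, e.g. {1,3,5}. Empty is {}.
Answer: {2,5,6}

Derivation:
Constraint 1 (U < X) on D(U)={1,2,3,5,6} D(X)={1,3,7}: X {1,3,7}->{3,7}
Constraint 2 (Y < X) on D(Y)={2,5,6,7} D(X)={3,7}: Y {2,5,6,7}->{2,5,6}
So after constraint 2: D(Y) = {2,5,6}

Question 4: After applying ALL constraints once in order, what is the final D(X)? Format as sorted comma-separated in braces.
Answer: {3,7}

Derivation:
Constraint 1 (U < X) on D(U)={1,2,3,5,6} D(X)={1,3,7}: X {1,3,7}->{3,7}
Constraint 2 (Y < X) on D(Y)={2,5,6,7} D(X)={3,7}: Y {2,5,6,7}->{2,5,6}
Constraint 3 (U != X) on D(U)={1,2,3,5,6} D(X)={3,7}: no change
So after all 3 constraints: D(X) = {3,7}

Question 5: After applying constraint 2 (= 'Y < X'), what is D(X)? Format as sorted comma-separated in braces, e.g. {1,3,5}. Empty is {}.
Answer: {3,7}

Derivation:
Constraint 1 (U < X) on D(U)={1,2,3,5,6} D(X)={1,3,7}: X {1,3,7}->{3,7}
Constraint 2 (Y < X) on D(Y)={2,5,6,7} D(X)={3,7}: Y {2,5,6,7}->{2,5,6}
So after constraint 2: D(X) = {3,7}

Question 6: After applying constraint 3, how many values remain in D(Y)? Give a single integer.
Constraint 1 (U < X) on D(U)={1,2,3,5,6} D(X)={1,3,7}: X {1,3,7}->{3,7}
Constraint 2 (Y < X) on D(Y)={2,5,6,7} D(X)={3,7}: Y {2,5,6,7}->{2,5,6}
Constraint 3 (U != X) on D(U)={1,2,3,5,6} D(X)={3,7}: no change
So after constraint 3: D(Y)={2,5,6}, size = 3

Answer: 3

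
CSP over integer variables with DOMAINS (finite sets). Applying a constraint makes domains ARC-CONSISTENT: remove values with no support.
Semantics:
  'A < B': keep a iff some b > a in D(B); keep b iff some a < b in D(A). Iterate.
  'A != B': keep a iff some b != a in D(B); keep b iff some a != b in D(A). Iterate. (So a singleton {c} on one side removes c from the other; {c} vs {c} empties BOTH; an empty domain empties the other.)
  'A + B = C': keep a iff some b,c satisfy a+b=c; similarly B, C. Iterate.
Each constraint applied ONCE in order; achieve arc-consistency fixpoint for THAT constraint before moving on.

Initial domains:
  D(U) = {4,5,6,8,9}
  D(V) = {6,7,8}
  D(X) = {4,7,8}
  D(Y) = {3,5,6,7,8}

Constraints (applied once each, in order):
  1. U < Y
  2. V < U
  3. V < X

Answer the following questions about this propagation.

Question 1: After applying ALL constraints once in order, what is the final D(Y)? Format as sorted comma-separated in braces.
Answer: {5,6,7,8}

Derivation:
Constraint 1 (U < Y) on D(U)={4,5,6,8,9} D(Y)={3,5,6,7,8}: U {4,5,6,8,9}->{4,5,6}; Y {3,5,6,7,8}->{5,6,7,8}
Constraint 2 (V < U) on D(V)={6,7,8} D(U)={4,5,6}: V {6,7,8}->{}; U {4,5,6}->{}
Constraint 3 (V < X) on D(V)={} D(X)={4,7,8}: X {4,7,8}->{}
So after all 3 constraints: D(Y) = {5,6,7,8}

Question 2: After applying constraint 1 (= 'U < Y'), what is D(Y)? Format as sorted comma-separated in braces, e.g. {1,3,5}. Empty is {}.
Answer: {5,6,7,8}

Derivation:
Constraint 1 (U < Y) on D(U)={4,5,6,8,9} D(Y)={3,5,6,7,8}: U {4,5,6,8,9}->{4,5,6}; Y {3,5,6,7,8}->{5,6,7,8}
So after constraint 1: D(Y) = {5,6,7,8}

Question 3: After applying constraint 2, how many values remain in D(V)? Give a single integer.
Constraint 1 (U < Y) on D(U)={4,5,6,8,9} D(Y)={3,5,6,7,8}: U {4,5,6,8,9}->{4,5,6}; Y {3,5,6,7,8}->{5,6,7,8}
Constraint 2 (V < U) on D(V)={6,7,8} D(U)={4,5,6}: V {6,7,8}->{}; U {4,5,6}->{}
So after constraint 2: D(V)={}, size = 0

Answer: 0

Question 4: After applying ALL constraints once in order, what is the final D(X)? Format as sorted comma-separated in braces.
Answer: {}

Derivation:
Constraint 1 (U < Y) on D(U)={4,5,6,8,9} D(Y)={3,5,6,7,8}: U {4,5,6,8,9}->{4,5,6}; Y {3,5,6,7,8}->{5,6,7,8}
Constraint 2 (V < U) on D(V)={6,7,8} D(U)={4,5,6}: V {6,7,8}->{}; U {4,5,6}->{}
Constraint 3 (V < X) on D(V)={} D(X)={4,7,8}: X {4,7,8}->{}
So after all 3 constraints: D(X) = {}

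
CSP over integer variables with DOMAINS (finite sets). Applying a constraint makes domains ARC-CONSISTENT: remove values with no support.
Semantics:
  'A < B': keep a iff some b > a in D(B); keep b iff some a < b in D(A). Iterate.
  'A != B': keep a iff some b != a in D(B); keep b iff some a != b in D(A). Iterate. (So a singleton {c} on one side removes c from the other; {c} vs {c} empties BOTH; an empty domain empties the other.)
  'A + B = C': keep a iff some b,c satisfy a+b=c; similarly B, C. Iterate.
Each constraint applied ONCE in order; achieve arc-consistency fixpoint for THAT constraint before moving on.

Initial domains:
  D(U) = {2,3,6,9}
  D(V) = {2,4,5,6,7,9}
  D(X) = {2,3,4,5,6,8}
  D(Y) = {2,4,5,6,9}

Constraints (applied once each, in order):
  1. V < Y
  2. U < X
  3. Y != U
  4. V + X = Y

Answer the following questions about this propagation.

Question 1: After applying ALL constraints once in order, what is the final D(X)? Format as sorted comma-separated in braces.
Answer: {3,4,5}

Derivation:
Constraint 1 (V < Y) on D(V)={2,4,5,6,7,9} D(Y)={2,4,5,6,9}: V {2,4,5,6,7,9}->{2,4,5,6,7}; Y {2,4,5,6,9}->{4,5,6,9}
Constraint 2 (U < X) on D(U)={2,3,6,9} D(X)={2,3,4,5,6,8}: U {2,3,6,9}->{2,3,6}; X {2,3,4,5,6,8}->{3,4,5,6,8}
Constraint 3 (Y != U) on D(Y)={4,5,6,9} D(U)={2,3,6}: no change
Constraint 4 (V + X = Y) on D(V)={2,4,5,6,7} D(X)={3,4,5,6,8} D(Y)={4,5,6,9}: V {2,4,5,6,7}->{2,4,5,6}; X {3,4,5,6,8}->{3,4,5}; Y {4,5,6,9}->{5,6,9}
So after all 4 constraints: D(X) = {3,4,5}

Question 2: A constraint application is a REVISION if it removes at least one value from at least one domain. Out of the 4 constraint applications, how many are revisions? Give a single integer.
Constraint 1 (V < Y) on D(V)={2,4,5,6,7,9} D(Y)={2,4,5,6,9}: V {2,4,5,6,7,9}->{2,4,5,6,7}; Y {2,4,5,6,9}->{4,5,6,9} => REVISION
Constraint 2 (U < X) on D(U)={2,3,6,9} D(X)={2,3,4,5,6,8}: U {2,3,6,9}->{2,3,6}; X {2,3,4,5,6,8}->{3,4,5,6,8} => REVISION
Constraint 3 (Y != U) on D(Y)={4,5,6,9} D(U)={2,3,6}: no change => not a revision
Constraint 4 (V + X = Y) on D(V)={2,4,5,6,7} D(X)={3,4,5,6,8} D(Y)={4,5,6,9}: V {2,4,5,6,7}->{2,4,5,6}; X {3,4,5,6,8}->{3,4,5}; Y {4,5,6,9}->{5,6,9} => REVISION
Total revisions = 3

Answer: 3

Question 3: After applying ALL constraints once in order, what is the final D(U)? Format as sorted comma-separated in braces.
Answer: {2,3,6}

Derivation:
Constraint 1 (V < Y) on D(V)={2,4,5,6,7,9} D(Y)={2,4,5,6,9}: V {2,4,5,6,7,9}->{2,4,5,6,7}; Y {2,4,5,6,9}->{4,5,6,9}
Constraint 2 (U < X) on D(U)={2,3,6,9} D(X)={2,3,4,5,6,8}: U {2,3,6,9}->{2,3,6}; X {2,3,4,5,6,8}->{3,4,5,6,8}
Constraint 3 (Y != U) on D(Y)={4,5,6,9} D(U)={2,3,6}: no change
Constraint 4 (V + X = Y) on D(V)={2,4,5,6,7} D(X)={3,4,5,6,8} D(Y)={4,5,6,9}: V {2,4,5,6,7}->{2,4,5,6}; X {3,4,5,6,8}->{3,4,5}; Y {4,5,6,9}->{5,6,9}
So after all 4 constraints: D(U) = {2,3,6}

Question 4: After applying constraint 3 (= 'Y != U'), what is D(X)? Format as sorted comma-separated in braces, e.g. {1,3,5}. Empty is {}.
Answer: {3,4,5,6,8}

Derivation:
Constraint 1 (V < Y) on D(V)={2,4,5,6,7,9} D(Y)={2,4,5,6,9}: V {2,4,5,6,7,9}->{2,4,5,6,7}; Y {2,4,5,6,9}->{4,5,6,9}
Constraint 2 (U < X) on D(U)={2,3,6,9} D(X)={2,3,4,5,6,8}: U {2,3,6,9}->{2,3,6}; X {2,3,4,5,6,8}->{3,4,5,6,8}
Constraint 3 (Y != U) on D(Y)={4,5,6,9} D(U)={2,3,6}: no change
So after constraint 3: D(X) = {3,4,5,6,8}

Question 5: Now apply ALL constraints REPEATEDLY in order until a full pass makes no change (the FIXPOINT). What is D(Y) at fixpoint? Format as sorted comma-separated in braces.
Answer: {5,6,9}

Derivation:
pass 0 (initial): D(Y)={2,4,5,6,9}
pass 1: U {2,3,6,9}->{2,3,6}; V {2,4,5,6,7,9}->{2,4,5,6}; X {2,3,4,5,6,8}->{3,4,5}; Y {2,4,5,6,9}->{5,6,9}
pass 2: U {2,3,6}->{2,3}
pass 3: no change
Fixpoint after 3 passes: D(Y) = {5,6,9}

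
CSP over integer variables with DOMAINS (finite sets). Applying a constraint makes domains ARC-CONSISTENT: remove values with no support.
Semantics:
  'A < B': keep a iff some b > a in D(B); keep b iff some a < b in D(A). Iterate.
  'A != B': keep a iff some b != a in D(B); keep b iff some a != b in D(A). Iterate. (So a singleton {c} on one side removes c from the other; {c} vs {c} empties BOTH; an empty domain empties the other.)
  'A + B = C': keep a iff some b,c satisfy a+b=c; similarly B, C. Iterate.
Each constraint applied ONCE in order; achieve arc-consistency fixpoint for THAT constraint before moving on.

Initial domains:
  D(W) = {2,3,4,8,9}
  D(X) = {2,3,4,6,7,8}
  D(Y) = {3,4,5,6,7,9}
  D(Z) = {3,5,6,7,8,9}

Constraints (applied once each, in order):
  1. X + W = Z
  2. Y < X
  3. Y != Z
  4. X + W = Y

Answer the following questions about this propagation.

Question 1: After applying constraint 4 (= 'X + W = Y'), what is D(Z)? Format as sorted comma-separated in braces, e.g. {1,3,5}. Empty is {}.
Answer: {5,6,7,8,9}

Derivation:
Constraint 1 (X + W = Z) on D(X)={2,3,4,6,7,8} D(W)={2,3,4,8,9} D(Z)={3,5,6,7,8,9}: X {2,3,4,6,7,8}->{2,3,4,6,7}; W {2,3,4,8,9}->{2,3,4}; Z {3,5,6,7,8,9}->{5,6,7,8,9}
Constraint 2 (Y < X) on D(Y)={3,4,5,6,7,9} D(X)={2,3,4,6,7}: Y {3,4,5,6,7,9}->{3,4,5,6}; X {2,3,4,6,7}->{4,6,7}
Constraint 3 (Y != Z) on D(Y)={3,4,5,6} D(Z)={5,6,7,8,9}: no change
Constraint 4 (X + W = Y) on D(X)={4,6,7} D(W)={2,3,4} D(Y)={3,4,5,6}: X {4,6,7}->{4}; W {2,3,4}->{2}; Y {3,4,5,6}->{6}
So after constraint 4: D(Z) = {5,6,7,8,9}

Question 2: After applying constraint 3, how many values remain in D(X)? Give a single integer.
Answer: 3

Derivation:
Constraint 1 (X + W = Z) on D(X)={2,3,4,6,7,8} D(W)={2,3,4,8,9} D(Z)={3,5,6,7,8,9}: X {2,3,4,6,7,8}->{2,3,4,6,7}; W {2,3,4,8,9}->{2,3,4}; Z {3,5,6,7,8,9}->{5,6,7,8,9}
Constraint 2 (Y < X) on D(Y)={3,4,5,6,7,9} D(X)={2,3,4,6,7}: Y {3,4,5,6,7,9}->{3,4,5,6}; X {2,3,4,6,7}->{4,6,7}
Constraint 3 (Y != Z) on D(Y)={3,4,5,6} D(Z)={5,6,7,8,9}: no change
So after constraint 3: D(X)={4,6,7}, size = 3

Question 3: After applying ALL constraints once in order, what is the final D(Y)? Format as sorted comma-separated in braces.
Constraint 1 (X + W = Z) on D(X)={2,3,4,6,7,8} D(W)={2,3,4,8,9} D(Z)={3,5,6,7,8,9}: X {2,3,4,6,7,8}->{2,3,4,6,7}; W {2,3,4,8,9}->{2,3,4}; Z {3,5,6,7,8,9}->{5,6,7,8,9}
Constraint 2 (Y < X) on D(Y)={3,4,5,6,7,9} D(X)={2,3,4,6,7}: Y {3,4,5,6,7,9}->{3,4,5,6}; X {2,3,4,6,7}->{4,6,7}
Constraint 3 (Y != Z) on D(Y)={3,4,5,6} D(Z)={5,6,7,8,9}: no change
Constraint 4 (X + W = Y) on D(X)={4,6,7} D(W)={2,3,4} D(Y)={3,4,5,6}: X {4,6,7}->{4}; W {2,3,4}->{2}; Y {3,4,5,6}->{6}
So after all 4 constraints: D(Y) = {6}

Answer: {6}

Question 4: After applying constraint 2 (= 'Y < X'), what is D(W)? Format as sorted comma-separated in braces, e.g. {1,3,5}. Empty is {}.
Answer: {2,3,4}

Derivation:
Constraint 1 (X + W = Z) on D(X)={2,3,4,6,7,8} D(W)={2,3,4,8,9} D(Z)={3,5,6,7,8,9}: X {2,3,4,6,7,8}->{2,3,4,6,7}; W {2,3,4,8,9}->{2,3,4}; Z {3,5,6,7,8,9}->{5,6,7,8,9}
Constraint 2 (Y < X) on D(Y)={3,4,5,6,7,9} D(X)={2,3,4,6,7}: Y {3,4,5,6,7,9}->{3,4,5,6}; X {2,3,4,6,7}->{4,6,7}
So after constraint 2: D(W) = {2,3,4}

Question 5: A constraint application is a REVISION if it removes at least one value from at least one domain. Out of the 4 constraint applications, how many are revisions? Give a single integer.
Answer: 3

Derivation:
Constraint 1 (X + W = Z) on D(X)={2,3,4,6,7,8} D(W)={2,3,4,8,9} D(Z)={3,5,6,7,8,9}: X {2,3,4,6,7,8}->{2,3,4,6,7}; W {2,3,4,8,9}->{2,3,4}; Z {3,5,6,7,8,9}->{5,6,7,8,9} => REVISION
Constraint 2 (Y < X) on D(Y)={3,4,5,6,7,9} D(X)={2,3,4,6,7}: Y {3,4,5,6,7,9}->{3,4,5,6}; X {2,3,4,6,7}->{4,6,7} => REVISION
Constraint 3 (Y != Z) on D(Y)={3,4,5,6} D(Z)={5,6,7,8,9}: no change => not a revision
Constraint 4 (X + W = Y) on D(X)={4,6,7} D(W)={2,3,4} D(Y)={3,4,5,6}: X {4,6,7}->{4}; W {2,3,4}->{2}; Y {3,4,5,6}->{6} => REVISION
Total revisions = 3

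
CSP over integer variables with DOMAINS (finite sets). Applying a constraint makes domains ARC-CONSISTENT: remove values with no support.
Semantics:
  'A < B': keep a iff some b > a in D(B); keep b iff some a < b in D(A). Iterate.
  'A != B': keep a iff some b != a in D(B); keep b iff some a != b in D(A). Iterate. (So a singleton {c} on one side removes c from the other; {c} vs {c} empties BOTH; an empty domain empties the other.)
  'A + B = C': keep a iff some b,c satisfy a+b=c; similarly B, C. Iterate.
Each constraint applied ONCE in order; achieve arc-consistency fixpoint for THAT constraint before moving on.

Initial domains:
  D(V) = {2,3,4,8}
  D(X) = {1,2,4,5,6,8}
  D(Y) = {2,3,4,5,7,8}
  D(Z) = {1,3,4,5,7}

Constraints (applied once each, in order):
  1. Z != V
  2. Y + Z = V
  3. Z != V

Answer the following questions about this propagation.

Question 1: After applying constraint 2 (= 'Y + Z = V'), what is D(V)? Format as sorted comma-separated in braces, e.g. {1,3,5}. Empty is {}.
Constraint 1 (Z != V) on D(Z)={1,3,4,5,7} D(V)={2,3,4,8}: no change
Constraint 2 (Y + Z = V) on D(Y)={2,3,4,5,7,8} D(Z)={1,3,4,5,7} D(V)={2,3,4,8}: Y {2,3,4,5,7,8}->{2,3,4,5,7}; Z {1,3,4,5,7}->{1,3,4,5}; V {2,3,4,8}->{3,4,8}
So after constraint 2: D(V) = {3,4,8}

Answer: {3,4,8}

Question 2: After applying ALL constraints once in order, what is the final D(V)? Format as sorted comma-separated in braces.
Answer: {3,4,8}

Derivation:
Constraint 1 (Z != V) on D(Z)={1,3,4,5,7} D(V)={2,3,4,8}: no change
Constraint 2 (Y + Z = V) on D(Y)={2,3,4,5,7,8} D(Z)={1,3,4,5,7} D(V)={2,3,4,8}: Y {2,3,4,5,7,8}->{2,3,4,5,7}; Z {1,3,4,5,7}->{1,3,4,5}; V {2,3,4,8}->{3,4,8}
Constraint 3 (Z != V) on D(Z)={1,3,4,5} D(V)={3,4,8}: no change
So after all 3 constraints: D(V) = {3,4,8}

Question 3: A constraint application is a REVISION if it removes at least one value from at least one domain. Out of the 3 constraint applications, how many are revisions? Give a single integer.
Answer: 1

Derivation:
Constraint 1 (Z != V) on D(Z)={1,3,4,5,7} D(V)={2,3,4,8}: no change => not a revision
Constraint 2 (Y + Z = V) on D(Y)={2,3,4,5,7,8} D(Z)={1,3,4,5,7} D(V)={2,3,4,8}: Y {2,3,4,5,7,8}->{2,3,4,5,7}; Z {1,3,4,5,7}->{1,3,4,5}; V {2,3,4,8}->{3,4,8} => REVISION
Constraint 3 (Z != V) on D(Z)={1,3,4,5} D(V)={3,4,8}: no change => not a revision
Total revisions = 1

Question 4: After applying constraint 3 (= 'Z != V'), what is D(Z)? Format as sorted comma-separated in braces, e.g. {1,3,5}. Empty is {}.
Constraint 1 (Z != V) on D(Z)={1,3,4,5,7} D(V)={2,3,4,8}: no change
Constraint 2 (Y + Z = V) on D(Y)={2,3,4,5,7,8} D(Z)={1,3,4,5,7} D(V)={2,3,4,8}: Y {2,3,4,5,7,8}->{2,3,4,5,7}; Z {1,3,4,5,7}->{1,3,4,5}; V {2,3,4,8}->{3,4,8}
Constraint 3 (Z != V) on D(Z)={1,3,4,5} D(V)={3,4,8}: no change
So after constraint 3: D(Z) = {1,3,4,5}

Answer: {1,3,4,5}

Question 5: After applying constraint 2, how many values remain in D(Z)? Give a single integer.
Answer: 4

Derivation:
Constraint 1 (Z != V) on D(Z)={1,3,4,5,7} D(V)={2,3,4,8}: no change
Constraint 2 (Y + Z = V) on D(Y)={2,3,4,5,7,8} D(Z)={1,3,4,5,7} D(V)={2,3,4,8}: Y {2,3,4,5,7,8}->{2,3,4,5,7}; Z {1,3,4,5,7}->{1,3,4,5}; V {2,3,4,8}->{3,4,8}
So after constraint 2: D(Z)={1,3,4,5}, size = 4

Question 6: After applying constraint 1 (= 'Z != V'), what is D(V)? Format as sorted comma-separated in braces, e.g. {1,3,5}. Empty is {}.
Answer: {2,3,4,8}

Derivation:
Constraint 1 (Z != V) on D(Z)={1,3,4,5,7} D(V)={2,3,4,8}: no change
So after constraint 1: D(V) = {2,3,4,8}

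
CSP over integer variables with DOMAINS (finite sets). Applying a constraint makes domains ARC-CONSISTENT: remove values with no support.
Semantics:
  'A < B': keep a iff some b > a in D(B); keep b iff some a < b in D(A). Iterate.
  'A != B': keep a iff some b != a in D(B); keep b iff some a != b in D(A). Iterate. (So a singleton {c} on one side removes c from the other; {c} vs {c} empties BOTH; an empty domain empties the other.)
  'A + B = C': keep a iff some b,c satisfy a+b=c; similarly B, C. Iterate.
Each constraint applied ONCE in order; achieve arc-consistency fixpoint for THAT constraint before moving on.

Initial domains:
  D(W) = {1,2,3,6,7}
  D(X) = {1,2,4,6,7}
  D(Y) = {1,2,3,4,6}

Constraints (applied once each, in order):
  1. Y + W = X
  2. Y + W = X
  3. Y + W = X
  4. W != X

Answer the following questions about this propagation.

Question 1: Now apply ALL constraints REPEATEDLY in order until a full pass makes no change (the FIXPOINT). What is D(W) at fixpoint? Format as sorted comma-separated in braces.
Answer: {1,2,3,6}

Derivation:
pass 0 (initial): D(W)={1,2,3,6,7}
pass 1: W {1,2,3,6,7}->{1,2,3,6}; X {1,2,4,6,7}->{2,4,6,7}
pass 2: no change
Fixpoint after 2 passes: D(W) = {1,2,3,6}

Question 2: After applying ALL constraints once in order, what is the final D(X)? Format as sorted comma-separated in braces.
Answer: {2,4,6,7}

Derivation:
Constraint 1 (Y + W = X) on D(Y)={1,2,3,4,6} D(W)={1,2,3,6,7} D(X)={1,2,4,6,7}: W {1,2,3,6,7}->{1,2,3,6}; X {1,2,4,6,7}->{2,4,6,7}
Constraint 2 (Y + W = X) on D(Y)={1,2,3,4,6} D(W)={1,2,3,6} D(X)={2,4,6,7}: no change
Constraint 3 (Y + W = X) on D(Y)={1,2,3,4,6} D(W)={1,2,3,6} D(X)={2,4,6,7}: no change
Constraint 4 (W != X) on D(W)={1,2,3,6} D(X)={2,4,6,7}: no change
So after all 4 constraints: D(X) = {2,4,6,7}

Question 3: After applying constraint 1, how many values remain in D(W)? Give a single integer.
Answer: 4

Derivation:
Constraint 1 (Y + W = X) on D(Y)={1,2,3,4,6} D(W)={1,2,3,6,7} D(X)={1,2,4,6,7}: W {1,2,3,6,7}->{1,2,3,6}; X {1,2,4,6,7}->{2,4,6,7}
So after constraint 1: D(W)={1,2,3,6}, size = 4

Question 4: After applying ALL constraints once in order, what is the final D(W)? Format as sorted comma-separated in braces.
Constraint 1 (Y + W = X) on D(Y)={1,2,3,4,6} D(W)={1,2,3,6,7} D(X)={1,2,4,6,7}: W {1,2,3,6,7}->{1,2,3,6}; X {1,2,4,6,7}->{2,4,6,7}
Constraint 2 (Y + W = X) on D(Y)={1,2,3,4,6} D(W)={1,2,3,6} D(X)={2,4,6,7}: no change
Constraint 3 (Y + W = X) on D(Y)={1,2,3,4,6} D(W)={1,2,3,6} D(X)={2,4,6,7}: no change
Constraint 4 (W != X) on D(W)={1,2,3,6} D(X)={2,4,6,7}: no change
So after all 4 constraints: D(W) = {1,2,3,6}

Answer: {1,2,3,6}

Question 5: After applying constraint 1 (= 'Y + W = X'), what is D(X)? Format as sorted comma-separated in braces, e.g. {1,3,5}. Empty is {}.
Constraint 1 (Y + W = X) on D(Y)={1,2,3,4,6} D(W)={1,2,3,6,7} D(X)={1,2,4,6,7}: W {1,2,3,6,7}->{1,2,3,6}; X {1,2,4,6,7}->{2,4,6,7}
So after constraint 1: D(X) = {2,4,6,7}

Answer: {2,4,6,7}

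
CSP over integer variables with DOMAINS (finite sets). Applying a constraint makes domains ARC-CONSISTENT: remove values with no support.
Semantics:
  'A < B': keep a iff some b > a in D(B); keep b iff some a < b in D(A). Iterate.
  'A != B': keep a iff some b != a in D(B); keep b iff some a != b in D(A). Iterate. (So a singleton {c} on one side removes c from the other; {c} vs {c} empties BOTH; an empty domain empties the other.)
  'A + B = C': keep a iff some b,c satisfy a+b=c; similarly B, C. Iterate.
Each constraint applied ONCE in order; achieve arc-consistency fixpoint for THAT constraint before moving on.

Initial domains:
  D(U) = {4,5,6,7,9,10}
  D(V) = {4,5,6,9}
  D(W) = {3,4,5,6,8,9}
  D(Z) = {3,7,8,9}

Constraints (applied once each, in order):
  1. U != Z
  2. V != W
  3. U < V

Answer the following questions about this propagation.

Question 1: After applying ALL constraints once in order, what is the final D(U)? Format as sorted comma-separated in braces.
Constraint 1 (U != Z) on D(U)={4,5,6,7,9,10} D(Z)={3,7,8,9}: no change
Constraint 2 (V != W) on D(V)={4,5,6,9} D(W)={3,4,5,6,8,9}: no change
Constraint 3 (U < V) on D(U)={4,5,6,7,9,10} D(V)={4,5,6,9}: U {4,5,6,7,9,10}->{4,5,6,7}; V {4,5,6,9}->{5,6,9}
So after all 3 constraints: D(U) = {4,5,6,7}

Answer: {4,5,6,7}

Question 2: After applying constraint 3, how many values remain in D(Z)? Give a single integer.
Answer: 4

Derivation:
Constraint 1 (U != Z) on D(U)={4,5,6,7,9,10} D(Z)={3,7,8,9}: no change
Constraint 2 (V != W) on D(V)={4,5,6,9} D(W)={3,4,5,6,8,9}: no change
Constraint 3 (U < V) on D(U)={4,5,6,7,9,10} D(V)={4,5,6,9}: U {4,5,6,7,9,10}->{4,5,6,7}; V {4,5,6,9}->{5,6,9}
So after constraint 3: D(Z)={3,7,8,9}, size = 4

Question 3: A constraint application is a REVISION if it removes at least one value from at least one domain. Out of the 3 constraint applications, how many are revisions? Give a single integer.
Answer: 1

Derivation:
Constraint 1 (U != Z) on D(U)={4,5,6,7,9,10} D(Z)={3,7,8,9}: no change => not a revision
Constraint 2 (V != W) on D(V)={4,5,6,9} D(W)={3,4,5,6,8,9}: no change => not a revision
Constraint 3 (U < V) on D(U)={4,5,6,7,9,10} D(V)={4,5,6,9}: U {4,5,6,7,9,10}->{4,5,6,7}; V {4,5,6,9}->{5,6,9} => REVISION
Total revisions = 1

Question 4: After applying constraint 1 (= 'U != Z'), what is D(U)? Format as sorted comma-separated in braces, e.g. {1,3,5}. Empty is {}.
Constraint 1 (U != Z) on D(U)={4,5,6,7,9,10} D(Z)={3,7,8,9}: no change
So after constraint 1: D(U) = {4,5,6,7,9,10}

Answer: {4,5,6,7,9,10}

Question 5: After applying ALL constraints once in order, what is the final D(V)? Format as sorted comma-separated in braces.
Constraint 1 (U != Z) on D(U)={4,5,6,7,9,10} D(Z)={3,7,8,9}: no change
Constraint 2 (V != W) on D(V)={4,5,6,9} D(W)={3,4,5,6,8,9}: no change
Constraint 3 (U < V) on D(U)={4,5,6,7,9,10} D(V)={4,5,6,9}: U {4,5,6,7,9,10}->{4,5,6,7}; V {4,5,6,9}->{5,6,9}
So after all 3 constraints: D(V) = {5,6,9}

Answer: {5,6,9}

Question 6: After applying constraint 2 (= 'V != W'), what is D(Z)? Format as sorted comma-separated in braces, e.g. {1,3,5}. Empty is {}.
Constraint 1 (U != Z) on D(U)={4,5,6,7,9,10} D(Z)={3,7,8,9}: no change
Constraint 2 (V != W) on D(V)={4,5,6,9} D(W)={3,4,5,6,8,9}: no change
So after constraint 2: D(Z) = {3,7,8,9}

Answer: {3,7,8,9}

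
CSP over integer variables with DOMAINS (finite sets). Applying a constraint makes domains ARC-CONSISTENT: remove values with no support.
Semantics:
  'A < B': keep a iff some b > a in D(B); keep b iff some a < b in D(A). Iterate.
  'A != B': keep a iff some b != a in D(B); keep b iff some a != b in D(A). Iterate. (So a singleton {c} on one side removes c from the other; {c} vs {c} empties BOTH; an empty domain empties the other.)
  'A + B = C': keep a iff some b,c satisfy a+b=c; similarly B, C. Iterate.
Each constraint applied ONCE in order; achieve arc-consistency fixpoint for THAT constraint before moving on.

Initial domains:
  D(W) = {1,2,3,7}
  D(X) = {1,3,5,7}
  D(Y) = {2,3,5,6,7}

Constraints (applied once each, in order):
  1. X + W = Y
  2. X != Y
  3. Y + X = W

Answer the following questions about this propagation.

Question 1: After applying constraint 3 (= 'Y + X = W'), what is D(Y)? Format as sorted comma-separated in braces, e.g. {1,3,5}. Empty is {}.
Constraint 1 (X + W = Y) on D(X)={1,3,5,7} D(W)={1,2,3,7} D(Y)={2,3,5,6,7}: X {1,3,5,7}->{1,3,5}; W {1,2,3,7}->{1,2,3}
Constraint 2 (X != Y) on D(X)={1,3,5} D(Y)={2,3,5,6,7}: no change
Constraint 3 (Y + X = W) on D(Y)={2,3,5,6,7} D(X)={1,3,5} D(W)={1,2,3}: Y {2,3,5,6,7}->{2}; X {1,3,5}->{1}; W {1,2,3}->{3}
So after constraint 3: D(Y) = {2}

Answer: {2}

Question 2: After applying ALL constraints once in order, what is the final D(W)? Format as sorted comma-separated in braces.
Answer: {3}

Derivation:
Constraint 1 (X + W = Y) on D(X)={1,3,5,7} D(W)={1,2,3,7} D(Y)={2,3,5,6,7}: X {1,3,5,7}->{1,3,5}; W {1,2,3,7}->{1,2,3}
Constraint 2 (X != Y) on D(X)={1,3,5} D(Y)={2,3,5,6,7}: no change
Constraint 3 (Y + X = W) on D(Y)={2,3,5,6,7} D(X)={1,3,5} D(W)={1,2,3}: Y {2,3,5,6,7}->{2}; X {1,3,5}->{1}; W {1,2,3}->{3}
So after all 3 constraints: D(W) = {3}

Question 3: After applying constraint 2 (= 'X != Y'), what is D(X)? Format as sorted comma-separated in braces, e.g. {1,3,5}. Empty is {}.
Constraint 1 (X + W = Y) on D(X)={1,3,5,7} D(W)={1,2,3,7} D(Y)={2,3,5,6,7}: X {1,3,5,7}->{1,3,5}; W {1,2,3,7}->{1,2,3}
Constraint 2 (X != Y) on D(X)={1,3,5} D(Y)={2,3,5,6,7}: no change
So after constraint 2: D(X) = {1,3,5}

Answer: {1,3,5}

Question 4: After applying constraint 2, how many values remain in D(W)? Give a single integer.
Constraint 1 (X + W = Y) on D(X)={1,3,5,7} D(W)={1,2,3,7} D(Y)={2,3,5,6,7}: X {1,3,5,7}->{1,3,5}; W {1,2,3,7}->{1,2,3}
Constraint 2 (X != Y) on D(X)={1,3,5} D(Y)={2,3,5,6,7}: no change
So after constraint 2: D(W)={1,2,3}, size = 3

Answer: 3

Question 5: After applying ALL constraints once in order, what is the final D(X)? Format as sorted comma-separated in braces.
Constraint 1 (X + W = Y) on D(X)={1,3,5,7} D(W)={1,2,3,7} D(Y)={2,3,5,6,7}: X {1,3,5,7}->{1,3,5}; W {1,2,3,7}->{1,2,3}
Constraint 2 (X != Y) on D(X)={1,3,5} D(Y)={2,3,5,6,7}: no change
Constraint 3 (Y + X = W) on D(Y)={2,3,5,6,7} D(X)={1,3,5} D(W)={1,2,3}: Y {2,3,5,6,7}->{2}; X {1,3,5}->{1}; W {1,2,3}->{3}
So after all 3 constraints: D(X) = {1}

Answer: {1}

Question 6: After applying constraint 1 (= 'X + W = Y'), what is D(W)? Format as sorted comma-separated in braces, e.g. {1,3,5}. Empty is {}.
Constraint 1 (X + W = Y) on D(X)={1,3,5,7} D(W)={1,2,3,7} D(Y)={2,3,5,6,7}: X {1,3,5,7}->{1,3,5}; W {1,2,3,7}->{1,2,3}
So after constraint 1: D(W) = {1,2,3}

Answer: {1,2,3}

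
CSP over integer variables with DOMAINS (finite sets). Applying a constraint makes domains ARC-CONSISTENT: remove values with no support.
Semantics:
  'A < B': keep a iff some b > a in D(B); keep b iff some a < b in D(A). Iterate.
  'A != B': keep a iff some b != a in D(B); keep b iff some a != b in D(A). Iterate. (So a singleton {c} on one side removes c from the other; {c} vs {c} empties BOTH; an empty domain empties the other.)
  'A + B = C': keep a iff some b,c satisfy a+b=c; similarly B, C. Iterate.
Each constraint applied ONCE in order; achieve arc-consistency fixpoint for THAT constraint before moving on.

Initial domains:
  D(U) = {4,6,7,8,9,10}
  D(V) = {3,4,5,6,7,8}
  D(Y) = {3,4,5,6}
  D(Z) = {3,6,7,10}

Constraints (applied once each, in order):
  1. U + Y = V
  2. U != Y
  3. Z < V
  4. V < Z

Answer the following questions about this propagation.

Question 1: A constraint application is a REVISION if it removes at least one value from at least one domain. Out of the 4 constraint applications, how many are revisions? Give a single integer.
Answer: 4

Derivation:
Constraint 1 (U + Y = V) on D(U)={4,6,7,8,9,10} D(Y)={3,4,5,6} D(V)={3,4,5,6,7,8}: U {4,6,7,8,9,10}->{4}; Y {3,4,5,6}->{3,4}; V {3,4,5,6,7,8}->{7,8} => REVISION
Constraint 2 (U != Y) on D(U)={4} D(Y)={3,4}: Y {3,4}->{3} => REVISION
Constraint 3 (Z < V) on D(Z)={3,6,7,10} D(V)={7,8}: Z {3,6,7,10}->{3,6,7} => REVISION
Constraint 4 (V < Z) on D(V)={7,8} D(Z)={3,6,7}: V {7,8}->{}; Z {3,6,7}->{} => REVISION
Total revisions = 4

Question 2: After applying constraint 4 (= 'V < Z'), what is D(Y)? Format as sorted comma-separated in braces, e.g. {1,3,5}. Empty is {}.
Answer: {3}

Derivation:
Constraint 1 (U + Y = V) on D(U)={4,6,7,8,9,10} D(Y)={3,4,5,6} D(V)={3,4,5,6,7,8}: U {4,6,7,8,9,10}->{4}; Y {3,4,5,6}->{3,4}; V {3,4,5,6,7,8}->{7,8}
Constraint 2 (U != Y) on D(U)={4} D(Y)={3,4}: Y {3,4}->{3}
Constraint 3 (Z < V) on D(Z)={3,6,7,10} D(V)={7,8}: Z {3,6,7,10}->{3,6,7}
Constraint 4 (V < Z) on D(V)={7,8} D(Z)={3,6,7}: V {7,8}->{}; Z {3,6,7}->{}
So after constraint 4: D(Y) = {3}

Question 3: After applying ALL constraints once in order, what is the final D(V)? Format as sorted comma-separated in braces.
Constraint 1 (U + Y = V) on D(U)={4,6,7,8,9,10} D(Y)={3,4,5,6} D(V)={3,4,5,6,7,8}: U {4,6,7,8,9,10}->{4}; Y {3,4,5,6}->{3,4}; V {3,4,5,6,7,8}->{7,8}
Constraint 2 (U != Y) on D(U)={4} D(Y)={3,4}: Y {3,4}->{3}
Constraint 3 (Z < V) on D(Z)={3,6,7,10} D(V)={7,8}: Z {3,6,7,10}->{3,6,7}
Constraint 4 (V < Z) on D(V)={7,8} D(Z)={3,6,7}: V {7,8}->{}; Z {3,6,7}->{}
So after all 4 constraints: D(V) = {}

Answer: {}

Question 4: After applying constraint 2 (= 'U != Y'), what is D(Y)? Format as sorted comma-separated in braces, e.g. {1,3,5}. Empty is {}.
Constraint 1 (U + Y = V) on D(U)={4,6,7,8,9,10} D(Y)={3,4,5,6} D(V)={3,4,5,6,7,8}: U {4,6,7,8,9,10}->{4}; Y {3,4,5,6}->{3,4}; V {3,4,5,6,7,8}->{7,8}
Constraint 2 (U != Y) on D(U)={4} D(Y)={3,4}: Y {3,4}->{3}
So after constraint 2: D(Y) = {3}

Answer: {3}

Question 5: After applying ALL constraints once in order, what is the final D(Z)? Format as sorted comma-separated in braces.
Answer: {}

Derivation:
Constraint 1 (U + Y = V) on D(U)={4,6,7,8,9,10} D(Y)={3,4,5,6} D(V)={3,4,5,6,7,8}: U {4,6,7,8,9,10}->{4}; Y {3,4,5,6}->{3,4}; V {3,4,5,6,7,8}->{7,8}
Constraint 2 (U != Y) on D(U)={4} D(Y)={3,4}: Y {3,4}->{3}
Constraint 3 (Z < V) on D(Z)={3,6,7,10} D(V)={7,8}: Z {3,6,7,10}->{3,6,7}
Constraint 4 (V < Z) on D(V)={7,8} D(Z)={3,6,7}: V {7,8}->{}; Z {3,6,7}->{}
So after all 4 constraints: D(Z) = {}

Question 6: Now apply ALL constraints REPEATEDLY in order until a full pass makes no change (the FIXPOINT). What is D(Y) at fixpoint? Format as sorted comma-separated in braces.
Answer: {}

Derivation:
pass 0 (initial): D(Y)={3,4,5,6}
pass 1: U {4,6,7,8,9,10}->{4}; V {3,4,5,6,7,8}->{}; Y {3,4,5,6}->{3}; Z {3,6,7,10}->{}
pass 2: U {4}->{}; Y {3}->{}
pass 3: no change
Fixpoint after 3 passes: D(Y) = {}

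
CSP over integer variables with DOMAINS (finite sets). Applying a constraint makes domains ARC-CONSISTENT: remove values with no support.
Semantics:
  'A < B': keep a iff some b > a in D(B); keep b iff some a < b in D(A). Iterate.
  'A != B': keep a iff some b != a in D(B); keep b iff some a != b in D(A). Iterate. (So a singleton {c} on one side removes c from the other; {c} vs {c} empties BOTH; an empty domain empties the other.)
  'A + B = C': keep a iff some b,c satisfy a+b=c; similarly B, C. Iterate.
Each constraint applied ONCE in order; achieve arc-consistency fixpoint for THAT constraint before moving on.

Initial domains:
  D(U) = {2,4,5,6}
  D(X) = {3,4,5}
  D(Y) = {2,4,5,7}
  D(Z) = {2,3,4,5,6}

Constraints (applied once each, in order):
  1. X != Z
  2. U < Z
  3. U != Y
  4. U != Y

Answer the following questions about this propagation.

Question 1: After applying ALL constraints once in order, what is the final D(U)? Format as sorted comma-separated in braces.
Answer: {2,4,5}

Derivation:
Constraint 1 (X != Z) on D(X)={3,4,5} D(Z)={2,3,4,5,6}: no change
Constraint 2 (U < Z) on D(U)={2,4,5,6} D(Z)={2,3,4,5,6}: U {2,4,5,6}->{2,4,5}; Z {2,3,4,5,6}->{3,4,5,6}
Constraint 3 (U != Y) on D(U)={2,4,5} D(Y)={2,4,5,7}: no change
Constraint 4 (U != Y) on D(U)={2,4,5} D(Y)={2,4,5,7}: no change
So after all 4 constraints: D(U) = {2,4,5}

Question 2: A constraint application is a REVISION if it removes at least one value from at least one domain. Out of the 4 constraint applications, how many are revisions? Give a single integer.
Answer: 1

Derivation:
Constraint 1 (X != Z) on D(X)={3,4,5} D(Z)={2,3,4,5,6}: no change => not a revision
Constraint 2 (U < Z) on D(U)={2,4,5,6} D(Z)={2,3,4,5,6}: U {2,4,5,6}->{2,4,5}; Z {2,3,4,5,6}->{3,4,5,6} => REVISION
Constraint 3 (U != Y) on D(U)={2,4,5} D(Y)={2,4,5,7}: no change => not a revision
Constraint 4 (U != Y) on D(U)={2,4,5} D(Y)={2,4,5,7}: no change => not a revision
Total revisions = 1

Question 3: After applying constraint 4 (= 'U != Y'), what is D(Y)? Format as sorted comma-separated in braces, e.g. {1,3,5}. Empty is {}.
Answer: {2,4,5,7}

Derivation:
Constraint 1 (X != Z) on D(X)={3,4,5} D(Z)={2,3,4,5,6}: no change
Constraint 2 (U < Z) on D(U)={2,4,5,6} D(Z)={2,3,4,5,6}: U {2,4,5,6}->{2,4,5}; Z {2,3,4,5,6}->{3,4,5,6}
Constraint 3 (U != Y) on D(U)={2,4,5} D(Y)={2,4,5,7}: no change
Constraint 4 (U != Y) on D(U)={2,4,5} D(Y)={2,4,5,7}: no change
So after constraint 4: D(Y) = {2,4,5,7}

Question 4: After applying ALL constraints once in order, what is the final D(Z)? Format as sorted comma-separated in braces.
Constraint 1 (X != Z) on D(X)={3,4,5} D(Z)={2,3,4,5,6}: no change
Constraint 2 (U < Z) on D(U)={2,4,5,6} D(Z)={2,3,4,5,6}: U {2,4,5,6}->{2,4,5}; Z {2,3,4,5,6}->{3,4,5,6}
Constraint 3 (U != Y) on D(U)={2,4,5} D(Y)={2,4,5,7}: no change
Constraint 4 (U != Y) on D(U)={2,4,5} D(Y)={2,4,5,7}: no change
So after all 4 constraints: D(Z) = {3,4,5,6}

Answer: {3,4,5,6}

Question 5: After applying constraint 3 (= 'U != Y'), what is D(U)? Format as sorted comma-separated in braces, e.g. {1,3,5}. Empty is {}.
Constraint 1 (X != Z) on D(X)={3,4,5} D(Z)={2,3,4,5,6}: no change
Constraint 2 (U < Z) on D(U)={2,4,5,6} D(Z)={2,3,4,5,6}: U {2,4,5,6}->{2,4,5}; Z {2,3,4,5,6}->{3,4,5,6}
Constraint 3 (U != Y) on D(U)={2,4,5} D(Y)={2,4,5,7}: no change
So after constraint 3: D(U) = {2,4,5}

Answer: {2,4,5}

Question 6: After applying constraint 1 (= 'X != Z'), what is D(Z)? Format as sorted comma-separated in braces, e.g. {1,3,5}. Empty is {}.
Constraint 1 (X != Z) on D(X)={3,4,5} D(Z)={2,3,4,5,6}: no change
So after constraint 1: D(Z) = {2,3,4,5,6}

Answer: {2,3,4,5,6}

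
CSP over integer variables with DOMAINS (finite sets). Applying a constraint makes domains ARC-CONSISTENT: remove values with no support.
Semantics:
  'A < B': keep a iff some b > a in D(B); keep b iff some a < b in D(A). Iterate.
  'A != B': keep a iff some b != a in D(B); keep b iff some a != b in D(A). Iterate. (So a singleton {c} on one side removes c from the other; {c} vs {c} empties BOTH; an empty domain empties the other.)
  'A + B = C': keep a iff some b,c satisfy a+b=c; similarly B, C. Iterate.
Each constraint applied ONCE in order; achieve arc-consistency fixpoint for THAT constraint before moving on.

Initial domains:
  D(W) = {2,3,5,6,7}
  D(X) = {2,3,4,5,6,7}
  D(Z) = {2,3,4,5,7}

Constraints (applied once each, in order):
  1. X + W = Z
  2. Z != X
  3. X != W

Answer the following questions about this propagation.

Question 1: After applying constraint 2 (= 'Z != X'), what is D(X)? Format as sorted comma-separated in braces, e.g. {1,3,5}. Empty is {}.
Constraint 1 (X + W = Z) on D(X)={2,3,4,5,6,7} D(W)={2,3,5,6,7} D(Z)={2,3,4,5,7}: X {2,3,4,5,6,7}->{2,3,4,5}; W {2,3,5,6,7}->{2,3,5}; Z {2,3,4,5,7}->{4,5,7}
Constraint 2 (Z != X) on D(Z)={4,5,7} D(X)={2,3,4,5}: no change
So after constraint 2: D(X) = {2,3,4,5}

Answer: {2,3,4,5}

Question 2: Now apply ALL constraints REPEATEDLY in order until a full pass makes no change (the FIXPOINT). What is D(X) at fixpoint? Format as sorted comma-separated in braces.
pass 0 (initial): D(X)={2,3,4,5,6,7}
pass 1: W {2,3,5,6,7}->{2,3,5}; X {2,3,4,5,6,7}->{2,3,4,5}; Z {2,3,4,5,7}->{4,5,7}
pass 2: no change
Fixpoint after 2 passes: D(X) = {2,3,4,5}

Answer: {2,3,4,5}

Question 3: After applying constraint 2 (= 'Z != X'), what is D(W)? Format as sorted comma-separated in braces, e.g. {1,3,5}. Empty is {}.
Answer: {2,3,5}

Derivation:
Constraint 1 (X + W = Z) on D(X)={2,3,4,5,6,7} D(W)={2,3,5,6,7} D(Z)={2,3,4,5,7}: X {2,3,4,5,6,7}->{2,3,4,5}; W {2,3,5,6,7}->{2,3,5}; Z {2,3,4,5,7}->{4,5,7}
Constraint 2 (Z != X) on D(Z)={4,5,7} D(X)={2,3,4,5}: no change
So after constraint 2: D(W) = {2,3,5}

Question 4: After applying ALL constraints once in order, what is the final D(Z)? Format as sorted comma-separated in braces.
Answer: {4,5,7}

Derivation:
Constraint 1 (X + W = Z) on D(X)={2,3,4,5,6,7} D(W)={2,3,5,6,7} D(Z)={2,3,4,5,7}: X {2,3,4,5,6,7}->{2,3,4,5}; W {2,3,5,6,7}->{2,3,5}; Z {2,3,4,5,7}->{4,5,7}
Constraint 2 (Z != X) on D(Z)={4,5,7} D(X)={2,3,4,5}: no change
Constraint 3 (X != W) on D(X)={2,3,4,5} D(W)={2,3,5}: no change
So after all 3 constraints: D(Z) = {4,5,7}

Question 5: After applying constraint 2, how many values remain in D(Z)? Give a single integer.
Constraint 1 (X + W = Z) on D(X)={2,3,4,5,6,7} D(W)={2,3,5,6,7} D(Z)={2,3,4,5,7}: X {2,3,4,5,6,7}->{2,3,4,5}; W {2,3,5,6,7}->{2,3,5}; Z {2,3,4,5,7}->{4,5,7}
Constraint 2 (Z != X) on D(Z)={4,5,7} D(X)={2,3,4,5}: no change
So after constraint 2: D(Z)={4,5,7}, size = 3

Answer: 3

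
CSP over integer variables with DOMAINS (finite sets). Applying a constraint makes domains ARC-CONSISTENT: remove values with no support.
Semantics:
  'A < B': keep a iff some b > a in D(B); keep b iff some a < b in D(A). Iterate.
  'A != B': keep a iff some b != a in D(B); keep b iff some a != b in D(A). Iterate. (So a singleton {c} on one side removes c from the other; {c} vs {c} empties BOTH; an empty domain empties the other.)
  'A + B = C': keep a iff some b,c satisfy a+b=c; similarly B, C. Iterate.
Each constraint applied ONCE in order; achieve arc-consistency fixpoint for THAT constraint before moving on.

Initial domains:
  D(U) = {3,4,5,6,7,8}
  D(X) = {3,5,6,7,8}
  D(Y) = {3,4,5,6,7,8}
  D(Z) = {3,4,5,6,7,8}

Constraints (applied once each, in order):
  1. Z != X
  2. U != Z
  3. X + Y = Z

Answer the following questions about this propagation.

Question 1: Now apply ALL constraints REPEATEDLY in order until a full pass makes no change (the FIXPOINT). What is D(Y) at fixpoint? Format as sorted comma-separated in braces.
Answer: {3,4,5}

Derivation:
pass 0 (initial): D(Y)={3,4,5,6,7,8}
pass 1: X {3,5,6,7,8}->{3,5}; Y {3,4,5,6,7,8}->{3,4,5}; Z {3,4,5,6,7,8}->{6,7,8}
pass 2: no change
Fixpoint after 2 passes: D(Y) = {3,4,5}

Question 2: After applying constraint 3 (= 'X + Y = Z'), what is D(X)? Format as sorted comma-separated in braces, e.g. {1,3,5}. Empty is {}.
Answer: {3,5}

Derivation:
Constraint 1 (Z != X) on D(Z)={3,4,5,6,7,8} D(X)={3,5,6,7,8}: no change
Constraint 2 (U != Z) on D(U)={3,4,5,6,7,8} D(Z)={3,4,5,6,7,8}: no change
Constraint 3 (X + Y = Z) on D(X)={3,5,6,7,8} D(Y)={3,4,5,6,7,8} D(Z)={3,4,5,6,7,8}: X {3,5,6,7,8}->{3,5}; Y {3,4,5,6,7,8}->{3,4,5}; Z {3,4,5,6,7,8}->{6,7,8}
So after constraint 3: D(X) = {3,5}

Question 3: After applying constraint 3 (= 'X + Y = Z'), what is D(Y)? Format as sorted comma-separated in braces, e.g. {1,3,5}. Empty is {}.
Answer: {3,4,5}

Derivation:
Constraint 1 (Z != X) on D(Z)={3,4,5,6,7,8} D(X)={3,5,6,7,8}: no change
Constraint 2 (U != Z) on D(U)={3,4,5,6,7,8} D(Z)={3,4,5,6,7,8}: no change
Constraint 3 (X + Y = Z) on D(X)={3,5,6,7,8} D(Y)={3,4,5,6,7,8} D(Z)={3,4,5,6,7,8}: X {3,5,6,7,8}->{3,5}; Y {3,4,5,6,7,8}->{3,4,5}; Z {3,4,5,6,7,8}->{6,7,8}
So after constraint 3: D(Y) = {3,4,5}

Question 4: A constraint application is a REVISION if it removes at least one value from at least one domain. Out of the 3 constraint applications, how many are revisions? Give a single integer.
Constraint 1 (Z != X) on D(Z)={3,4,5,6,7,8} D(X)={3,5,6,7,8}: no change => not a revision
Constraint 2 (U != Z) on D(U)={3,4,5,6,7,8} D(Z)={3,4,5,6,7,8}: no change => not a revision
Constraint 3 (X + Y = Z) on D(X)={3,5,6,7,8} D(Y)={3,4,5,6,7,8} D(Z)={3,4,5,6,7,8}: X {3,5,6,7,8}->{3,5}; Y {3,4,5,6,7,8}->{3,4,5}; Z {3,4,5,6,7,8}->{6,7,8} => REVISION
Total revisions = 1

Answer: 1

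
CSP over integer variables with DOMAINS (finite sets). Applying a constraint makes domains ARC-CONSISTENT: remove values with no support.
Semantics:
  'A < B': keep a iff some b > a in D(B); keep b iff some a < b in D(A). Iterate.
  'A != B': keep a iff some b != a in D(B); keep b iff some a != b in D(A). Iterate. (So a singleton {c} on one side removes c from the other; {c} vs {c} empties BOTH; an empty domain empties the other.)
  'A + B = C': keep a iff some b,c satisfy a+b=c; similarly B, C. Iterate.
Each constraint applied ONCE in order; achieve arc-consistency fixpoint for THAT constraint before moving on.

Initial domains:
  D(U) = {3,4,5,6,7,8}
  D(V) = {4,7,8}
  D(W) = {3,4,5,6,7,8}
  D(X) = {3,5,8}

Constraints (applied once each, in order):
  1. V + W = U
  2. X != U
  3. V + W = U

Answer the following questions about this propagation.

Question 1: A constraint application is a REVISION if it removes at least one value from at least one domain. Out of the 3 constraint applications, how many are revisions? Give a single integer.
Constraint 1 (V + W = U) on D(V)={4,7,8} D(W)={3,4,5,6,7,8} D(U)={3,4,5,6,7,8}: V {4,7,8}->{4}; W {3,4,5,6,7,8}->{3,4}; U {3,4,5,6,7,8}->{7,8} => REVISION
Constraint 2 (X != U) on D(X)={3,5,8} D(U)={7,8}: no change => not a revision
Constraint 3 (V + W = U) on D(V)={4} D(W)={3,4} D(U)={7,8}: no change => not a revision
Total revisions = 1

Answer: 1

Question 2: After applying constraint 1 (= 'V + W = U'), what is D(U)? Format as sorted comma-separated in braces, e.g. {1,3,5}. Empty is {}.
Constraint 1 (V + W = U) on D(V)={4,7,8} D(W)={3,4,5,6,7,8} D(U)={3,4,5,6,7,8}: V {4,7,8}->{4}; W {3,4,5,6,7,8}->{3,4}; U {3,4,5,6,7,8}->{7,8}
So after constraint 1: D(U) = {7,8}

Answer: {7,8}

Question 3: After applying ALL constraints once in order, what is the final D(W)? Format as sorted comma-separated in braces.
Constraint 1 (V + W = U) on D(V)={4,7,8} D(W)={3,4,5,6,7,8} D(U)={3,4,5,6,7,8}: V {4,7,8}->{4}; W {3,4,5,6,7,8}->{3,4}; U {3,4,5,6,7,8}->{7,8}
Constraint 2 (X != U) on D(X)={3,5,8} D(U)={7,8}: no change
Constraint 3 (V + W = U) on D(V)={4} D(W)={3,4} D(U)={7,8}: no change
So after all 3 constraints: D(W) = {3,4}

Answer: {3,4}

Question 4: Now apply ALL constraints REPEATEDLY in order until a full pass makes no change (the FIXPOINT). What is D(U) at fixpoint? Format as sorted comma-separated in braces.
pass 0 (initial): D(U)={3,4,5,6,7,8}
pass 1: U {3,4,5,6,7,8}->{7,8}; V {4,7,8}->{4}; W {3,4,5,6,7,8}->{3,4}
pass 2: no change
Fixpoint after 2 passes: D(U) = {7,8}

Answer: {7,8}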